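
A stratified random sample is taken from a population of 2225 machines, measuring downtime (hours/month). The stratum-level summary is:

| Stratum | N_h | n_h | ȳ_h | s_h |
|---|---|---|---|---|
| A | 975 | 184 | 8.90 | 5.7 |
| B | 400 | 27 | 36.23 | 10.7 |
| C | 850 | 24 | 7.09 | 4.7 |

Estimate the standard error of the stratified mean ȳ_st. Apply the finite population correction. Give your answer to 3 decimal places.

V̂(ȳ_st) = Σ W_h² (1 − n_h/N_h) s_h²/n_h, with W_h = N_h/N and N = 2225:
  stratum A: (975/2225)²·(1 − 184/975)·5.7²/184 = 0.0275076
  stratum B: (400/2225)²·(1 − 27/400)·10.7²/27 = 0.127795
  stratum C: (850/2225)²·(1 − 24/850)·4.7²/24 = 0.130534
V̂(ȳ_st) = 0.285836
SE(ȳ_st) = √0.285836 = 0.534636

SE(ȳ_st) ≈ 0.535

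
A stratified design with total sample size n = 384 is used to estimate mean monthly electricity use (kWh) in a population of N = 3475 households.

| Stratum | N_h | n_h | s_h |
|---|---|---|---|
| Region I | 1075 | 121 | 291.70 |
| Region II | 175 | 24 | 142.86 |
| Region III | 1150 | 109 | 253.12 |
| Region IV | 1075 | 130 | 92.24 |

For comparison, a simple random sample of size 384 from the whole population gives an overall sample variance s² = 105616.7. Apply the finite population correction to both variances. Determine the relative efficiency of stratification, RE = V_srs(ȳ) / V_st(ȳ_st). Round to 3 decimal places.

V̂(ȳ_st) = Σ W_h² (1 − n_h/N_h) s_h²/n_h, with W_h = N_h/N and N = 3475:
  stratum Region I: (1075/3475)²·(1 − 121/1075)·291.70²/121 = 59.7221
  stratum Region II: (175/3475)²·(1 − 24/175)·142.86²/24 = 1.86087
  stratum Region III: (1150/3475)²·(1 − 109/1150)·253.12²/109 = 58.2727
  stratum Region IV: (1075/3475)²·(1 − 130/1075)·92.24²/130 = 5.50587
V_st = 125.362
V_srs = (1 − 384/3475)·105616.7/384 = 244.65
Relative efficiency = V_srs / V_st = 244.65/125.362 = 1.9516

RE ≈ 1.952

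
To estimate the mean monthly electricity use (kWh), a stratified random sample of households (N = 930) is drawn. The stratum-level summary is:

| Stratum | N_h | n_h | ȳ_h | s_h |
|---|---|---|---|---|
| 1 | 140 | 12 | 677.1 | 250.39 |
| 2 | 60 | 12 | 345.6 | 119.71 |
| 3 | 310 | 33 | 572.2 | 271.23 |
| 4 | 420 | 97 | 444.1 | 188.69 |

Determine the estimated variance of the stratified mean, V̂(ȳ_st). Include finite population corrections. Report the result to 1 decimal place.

V̂(ȳ_st) = Σ W_h² (1 − n_h/N_h) s_h²/n_h, with W_h = N_h/N and N = 930:
  stratum 1: (140/930)²·(1 − 12/140)·250.39²/12 = 108.249
  stratum 2: (60/930)²·(1 − 12/60)·119.71²/12 = 3.97655
  stratum 3: (310/930)²·(1 − 33/310)·271.23²/33 = 221.328
  stratum 4: (420/930)²·(1 − 97/420)·188.69²/97 = 57.5721
V̂(ȳ_st) = 391.126

V̂(ȳ_st) ≈ 391.1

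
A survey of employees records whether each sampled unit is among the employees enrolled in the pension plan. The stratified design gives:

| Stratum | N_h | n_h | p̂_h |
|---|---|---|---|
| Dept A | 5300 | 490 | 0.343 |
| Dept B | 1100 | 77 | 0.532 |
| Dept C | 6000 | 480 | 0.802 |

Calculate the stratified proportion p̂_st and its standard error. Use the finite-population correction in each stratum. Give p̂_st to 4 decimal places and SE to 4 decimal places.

p̂_st ≈ 0.5819, SE ≈ 0.0131

N = 12400; stratum weights W_h = N_h/N.
p̂_st = Σ W_h p̂_h = (5300·0.343 + 1100·0.532 + 6000·0.802)/12400 = 0.58186
V̂(p̂_st) = Σ W_h² (1 − n_h/N_h) p̂_h(1−p̂_h)/(n_h−1):
  stratum Dept A: (5300/12400)²·(1 − 490/5300)·0.343·0.657/489 = 7.64061e-05
  stratum Dept B: (1100/12400)²·(1 − 77/1100)·0.532·0.468/76 = 2.39756e-05
  stratum Dept C: (6000/12400)²·(1 − 480/6000)·0.802·0.198/479 = 7.14087e-05
V̂(p̂_st) = 0.00017179; SE = √V̂ = 0.0131069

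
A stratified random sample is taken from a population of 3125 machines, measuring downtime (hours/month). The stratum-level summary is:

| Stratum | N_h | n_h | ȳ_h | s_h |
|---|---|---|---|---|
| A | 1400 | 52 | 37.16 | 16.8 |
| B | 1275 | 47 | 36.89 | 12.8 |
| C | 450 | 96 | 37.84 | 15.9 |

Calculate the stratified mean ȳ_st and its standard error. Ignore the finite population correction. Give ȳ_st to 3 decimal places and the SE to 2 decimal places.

ȳ_st ≈ 37.148, SE ≈ 1.31

ȳ_st = Σ W_h ȳ_h = (1400·37.16 + 1275·36.89 + 450·37.84)/3125 = 37.14776
V̂(ȳ_st) = Σ W_h² s_h²/n_h, with W_h = N_h/N and N = 3125:
  stratum A: (1400/3125)²·16.8²/52 = 1.08936
  stratum B: (1275/3125)²·12.8²/47 = 0.580286
  stratum C: (450/3125)²·15.9²/96 = 0.054607
V̂(ȳ_st) = 1.72425
SE(ȳ_st) = √1.72425 = 1.31311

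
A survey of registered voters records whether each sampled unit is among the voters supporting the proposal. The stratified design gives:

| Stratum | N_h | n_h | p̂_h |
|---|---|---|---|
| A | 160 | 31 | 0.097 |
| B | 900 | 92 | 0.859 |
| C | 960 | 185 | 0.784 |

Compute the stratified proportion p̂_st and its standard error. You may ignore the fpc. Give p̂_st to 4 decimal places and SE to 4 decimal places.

N = 2020; stratum weights W_h = N_h/N.
p̂_st = Σ W_h p̂_h = (160·0.097 + 900·0.859 + 960·0.784)/2020 = 0.76300
V̂(p̂_st) = Σ W_h² p̂_h(1−p̂_h)/(n_h−1):
  stratum A: (160/2020)²·0.097·0.903/30 = 1.83179e-05
  stratum B: (900/2020)²·0.859·0.141/91 = 0.000264212
  stratum C: (960/2020)²·0.784·0.216/184 = 0.00020787
V̂(p̂_st) = 0.0004904; SE = √V̂ = 0.022145

p̂_st ≈ 0.7630, SE ≈ 0.0221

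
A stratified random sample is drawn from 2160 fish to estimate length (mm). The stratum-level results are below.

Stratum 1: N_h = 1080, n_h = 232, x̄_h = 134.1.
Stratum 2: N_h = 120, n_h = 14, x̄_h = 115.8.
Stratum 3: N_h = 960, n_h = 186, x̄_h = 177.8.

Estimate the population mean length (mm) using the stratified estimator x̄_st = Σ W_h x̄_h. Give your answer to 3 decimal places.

x̄_st ≈ 152.506

N = Σ N_h = 2160. Stratum weights W_h = N_h/N.
x̄_st = (1080·134.1 + 120·115.8 + 960·177.8) / 2160 = 152.50556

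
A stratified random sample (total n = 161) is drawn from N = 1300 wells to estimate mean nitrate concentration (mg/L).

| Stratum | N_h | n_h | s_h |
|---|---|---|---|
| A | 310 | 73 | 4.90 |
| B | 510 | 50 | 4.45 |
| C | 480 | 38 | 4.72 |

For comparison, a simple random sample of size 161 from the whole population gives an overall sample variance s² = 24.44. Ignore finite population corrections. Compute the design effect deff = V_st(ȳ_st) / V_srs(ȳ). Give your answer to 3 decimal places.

deff ≈ 1.051

V̂(ȳ_st) = Σ W_h² s_h²/n_h, with W_h = N_h/N and N = 1300:
  stratum A: (310/1300)²·4.90²/73 = 0.0187028
  stratum B: (510/1300)²·4.45²/50 = 0.0609542
  stratum C: (480/1300)²·4.72²/38 = 0.0799275
V_st = 0.159584
V_srs = s²/n = 24.44/161 = 0.151801
deff = V_st / V_srs = 0.159584/0.151801 = 1.0513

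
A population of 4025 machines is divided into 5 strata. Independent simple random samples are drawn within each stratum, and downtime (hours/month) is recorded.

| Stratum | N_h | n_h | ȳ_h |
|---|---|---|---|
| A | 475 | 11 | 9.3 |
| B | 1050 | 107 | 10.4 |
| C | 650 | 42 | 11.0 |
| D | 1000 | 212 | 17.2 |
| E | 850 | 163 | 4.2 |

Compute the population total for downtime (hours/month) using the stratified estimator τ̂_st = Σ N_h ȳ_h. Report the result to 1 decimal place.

τ̂_st = Σ N_h ȳ_h = 475·9.3 + 1050·10.4 + 650·11.0 + 1000·17.2 + 850·4.2 = 43257.5

τ̂_st ≈ 43257.5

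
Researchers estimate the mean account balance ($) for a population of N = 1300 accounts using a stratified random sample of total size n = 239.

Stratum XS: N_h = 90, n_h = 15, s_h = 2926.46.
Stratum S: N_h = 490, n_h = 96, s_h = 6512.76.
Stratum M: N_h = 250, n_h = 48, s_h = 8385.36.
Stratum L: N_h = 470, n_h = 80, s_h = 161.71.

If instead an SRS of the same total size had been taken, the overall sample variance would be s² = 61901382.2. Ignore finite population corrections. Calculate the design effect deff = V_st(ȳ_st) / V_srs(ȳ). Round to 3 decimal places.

V̂(ȳ_st) = Σ W_h² s_h²/n_h, with W_h = N_h/N and N = 1300:
  stratum XS: (90/1300)²·2926.46²/15 = 2736.48
  stratum S: (490/1300)²·6512.76²/96 = 62771.8
  stratum M: (250/1300)²·8385.36²/48 = 54174.6
  stratum L: (470/1300)²·161.71²/80 = 42.7261
V_st = 119726
V_srs = s²/n = 61901382.2/239 = 259002
deff = V_st / V_srs = 119726/259002 = 0.4623

deff ≈ 0.462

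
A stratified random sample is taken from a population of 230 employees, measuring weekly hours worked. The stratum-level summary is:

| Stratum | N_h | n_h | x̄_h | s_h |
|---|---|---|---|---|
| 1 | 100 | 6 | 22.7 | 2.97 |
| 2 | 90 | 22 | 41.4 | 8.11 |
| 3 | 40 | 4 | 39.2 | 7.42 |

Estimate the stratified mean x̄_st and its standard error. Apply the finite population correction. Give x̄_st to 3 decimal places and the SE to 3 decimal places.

x̄_st ≈ 32.887, SE ≈ 0.991

x̄_st = Σ W_h x̄_h = (100·22.7 + 90·41.4 + 40·39.2)/230 = 32.88696
V̂(x̄_st) = Σ W_h² (1 − n_h/N_h) s_h²/n_h, with W_h = N_h/N and N = 230:
  stratum 1: (100/230)²·(1 − 6/100)·2.97²/6 = 0.261236
  stratum 2: (90/230)²·(1 − 22/90)·8.11²/22 = 0.345872
  stratum 3: (40/230)²·(1 − 4/40)·7.42²/4 = 0.374675
V̂(x̄_st) = 0.981783
SE(x̄_st) = √0.981783 = 0.99085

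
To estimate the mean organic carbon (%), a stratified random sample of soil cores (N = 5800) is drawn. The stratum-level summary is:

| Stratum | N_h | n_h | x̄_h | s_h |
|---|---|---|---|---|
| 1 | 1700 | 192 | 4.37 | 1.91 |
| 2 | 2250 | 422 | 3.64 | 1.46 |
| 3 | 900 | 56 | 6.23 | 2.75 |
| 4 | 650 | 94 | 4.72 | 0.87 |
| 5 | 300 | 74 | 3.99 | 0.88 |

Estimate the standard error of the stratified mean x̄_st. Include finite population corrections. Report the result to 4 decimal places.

V̂(x̄_st) = Σ W_h² (1 − n_h/N_h) s_h²/n_h, with W_h = N_h/N and N = 5800:
  stratum 1: (1700/5800)²·(1 − 192/1700)·1.91²/192 = 0.00144797
  stratum 2: (2250/5800)²·(1 − 422/2250)·1.46²/422 = 0.000617584
  stratum 3: (900/5800)²·(1 − 56/900)·2.75²/56 = 0.00304934
  stratum 4: (650/5800)²·(1 − 94/650)·0.87²/94 = 8.65053e-05
  stratum 5: (300/5800)²·(1 − 74/300)·0.88²/74 = 2.10915e-05
V̂(x̄_st) = 0.00522249
SE(x̄_st) = √0.00522249 = 0.0722668

SE(x̄_st) ≈ 0.0723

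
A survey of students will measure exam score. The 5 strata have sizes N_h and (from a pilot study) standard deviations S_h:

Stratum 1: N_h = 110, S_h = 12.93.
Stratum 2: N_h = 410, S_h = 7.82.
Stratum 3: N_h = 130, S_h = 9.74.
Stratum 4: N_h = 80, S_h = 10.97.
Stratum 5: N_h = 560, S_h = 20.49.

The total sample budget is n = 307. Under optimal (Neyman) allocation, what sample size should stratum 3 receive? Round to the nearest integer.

21

Neyman allocation: n_h = n · N_h S_h / Σ N_i S_i, with n = 307.
  stratum 1: N_h·S_h = 110·12.93 = 1422.30
  stratum 2: N_h·S_h = 410·7.82 = 3206.20
  stratum 3: N_h·S_h = 130·9.74 = 1266.20
  stratum 4: N_h·S_h = 80·10.97 = 877.60
  stratum 5: N_h·S_h = 560·20.49 = 11474.40
Σ N_h S_h = 18246.70
n for stratum 3 = 307·1266.20/18246.70 = 21.304 → 21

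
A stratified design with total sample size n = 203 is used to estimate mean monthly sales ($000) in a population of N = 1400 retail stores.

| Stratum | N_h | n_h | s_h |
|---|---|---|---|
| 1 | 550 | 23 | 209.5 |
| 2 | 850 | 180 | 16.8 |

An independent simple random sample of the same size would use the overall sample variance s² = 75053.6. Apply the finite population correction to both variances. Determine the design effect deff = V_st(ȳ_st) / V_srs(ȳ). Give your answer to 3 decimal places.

deff ≈ 0.894

V̂(ȳ_st) = Σ W_h² (1 − n_h/N_h) s_h²/n_h, with W_h = N_h/N and N = 1400:
  stratum 1: (550/1400)²·(1 − 23/550)·209.5²/23 = 282.2
  stratum 2: (850/1400)²·(1 − 180/850)·16.8²/180 = 0.4556
V_st = 282.656
V_srs = (1 − 203/1400)·75053.6/203 = 316.112
deff = V_st / V_srs = 282.656/316.112 = 0.8942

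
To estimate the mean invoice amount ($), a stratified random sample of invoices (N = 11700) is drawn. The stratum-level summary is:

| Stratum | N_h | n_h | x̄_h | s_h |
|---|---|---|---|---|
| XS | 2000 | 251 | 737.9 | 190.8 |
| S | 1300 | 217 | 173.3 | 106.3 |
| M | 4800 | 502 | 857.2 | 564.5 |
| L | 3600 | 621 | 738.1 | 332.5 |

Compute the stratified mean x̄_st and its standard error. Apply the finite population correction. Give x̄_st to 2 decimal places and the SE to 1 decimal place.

x̄_st = Σ W_h x̄_h = (2000·737.9 + 1300·173.3 + 4800·857.2 + 3600·738.1)/11700 = 724.17179
V̂(x̄_st) = Σ W_h² (1 − n_h/N_h) s_h²/n_h, with W_h = N_h/N and N = 11700:
  stratum XS: (2000/11700)²·(1 − 251/2000)·190.8²/251 = 3.70622
  stratum S: (1300/11700)²·(1 − 217/1300)·106.3²/217 = 0.535558
  stratum M: (4800/11700)²·(1 − 502/4800)·564.5²/502 = 95.6665
  stratum L: (3600/11700)²·(1 − 621/3600)·332.5²/621 = 13.9474
V̂(x̄_st) = 113.856
SE(x̄_st) = √113.856 = 10.6703

x̄_st ≈ 724.17, SE ≈ 10.7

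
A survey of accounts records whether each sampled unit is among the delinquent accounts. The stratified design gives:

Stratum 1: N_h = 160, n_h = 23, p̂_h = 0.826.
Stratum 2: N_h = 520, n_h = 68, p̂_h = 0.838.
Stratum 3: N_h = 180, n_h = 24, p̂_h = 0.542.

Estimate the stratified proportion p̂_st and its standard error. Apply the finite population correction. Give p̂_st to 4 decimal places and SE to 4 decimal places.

p̂_st ≈ 0.7738, SE ≈ 0.0353

N = 860; stratum weights W_h = N_h/N.
p̂_st = Σ W_h p̂_h = (160·0.826 + 520·0.838 + 180·0.542)/860 = 0.77381
V̂(p̂_st) = Σ W_h² (1 − n_h/N_h) p̂_h(1−p̂_h)/(n_h−1):
  stratum 1: (160/860)²·(1 − 23/160)·0.826·0.174/22 = 0.00019362
  stratum 2: (520/860)²·(1 − 68/520)·0.838·0.162/67 = 0.000643916
  stratum 3: (180/860)²·(1 − 24/180)·0.542·0.458/23 = 0.000409767
V̂(p̂_st) = 0.0012473; SE = √V̂ = 0.0353172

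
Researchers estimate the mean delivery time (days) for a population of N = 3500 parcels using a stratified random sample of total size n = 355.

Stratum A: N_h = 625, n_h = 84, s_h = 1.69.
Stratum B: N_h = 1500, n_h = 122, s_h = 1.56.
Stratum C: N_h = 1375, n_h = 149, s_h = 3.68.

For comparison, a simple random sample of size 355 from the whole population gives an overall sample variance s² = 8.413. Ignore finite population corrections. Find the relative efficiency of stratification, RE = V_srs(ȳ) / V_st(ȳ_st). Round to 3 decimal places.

RE ≈ 1.262

V̂(ȳ_st) = Σ W_h² s_h²/n_h, with W_h = N_h/N and N = 3500:
  stratum A: (625/3500)²·1.69²/84 = 0.00108422
  stratum B: (1500/3500)²·1.56²/122 = 0.00366383
  stratum C: (1375/3500)²·3.68²/149 = 0.0140274
V_st = 0.0187755
V_srs = s²/n = 8.413/355 = 0.0236986
Relative efficiency = V_srs / V_st = 0.0236986/0.0187755 = 1.2622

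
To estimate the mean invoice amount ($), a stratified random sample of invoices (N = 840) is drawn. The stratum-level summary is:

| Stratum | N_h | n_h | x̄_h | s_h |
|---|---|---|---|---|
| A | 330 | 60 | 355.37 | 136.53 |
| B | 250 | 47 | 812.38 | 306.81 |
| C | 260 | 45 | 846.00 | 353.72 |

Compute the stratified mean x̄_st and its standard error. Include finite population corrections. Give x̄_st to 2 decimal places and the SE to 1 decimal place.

x̄_st = Σ W_h x̄_h = (330·355.37 + 250·812.38 + 260·846.00)/840 = 643.24655
V̂(x̄_st) = Σ W_h² (1 − n_h/N_h) s_h²/n_h, with W_h = N_h/N and N = 840:
  stratum A: (330/840)²·(1 − 60/330)·136.53²/60 = 39.2305
  stratum B: (250/840)²·(1 − 47/250)·306.81²/47 = 144.052
  stratum C: (260/840)²·(1 − 45/260)·353.72²/45 = 220.272
V̂(x̄_st) = 403.555
SE(x̄_st) = √403.555 = 20.0887

x̄_st ≈ 643.25, SE ≈ 20.1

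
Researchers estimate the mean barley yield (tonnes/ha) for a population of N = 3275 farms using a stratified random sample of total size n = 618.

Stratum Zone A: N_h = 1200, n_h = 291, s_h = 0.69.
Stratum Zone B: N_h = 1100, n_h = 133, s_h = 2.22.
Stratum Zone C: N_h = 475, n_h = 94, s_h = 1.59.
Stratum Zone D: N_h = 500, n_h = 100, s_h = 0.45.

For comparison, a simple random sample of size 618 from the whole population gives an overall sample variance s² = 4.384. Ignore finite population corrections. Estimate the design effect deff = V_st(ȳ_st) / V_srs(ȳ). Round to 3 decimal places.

V̂(ȳ_st) = Σ W_h² s_h²/n_h, with W_h = N_h/N and N = 3275:
  stratum Zone A: (1200/3275)²·0.69²/291 = 0.000219657
  stratum Zone B: (1100/3275)²·2.22²/133 = 0.00418039
  stratum Zone C: (475/3275)²·1.59²/94 = 0.000565758
  stratum Zone D: (500/3275)²·0.45²/100 = 4.72e-05
V_st = 0.00501301
V_srs = s²/n = 4.384/618 = 0.00709385
deff = V_st / V_srs = 0.00501301/0.00709385 = 0.7067

deff ≈ 0.707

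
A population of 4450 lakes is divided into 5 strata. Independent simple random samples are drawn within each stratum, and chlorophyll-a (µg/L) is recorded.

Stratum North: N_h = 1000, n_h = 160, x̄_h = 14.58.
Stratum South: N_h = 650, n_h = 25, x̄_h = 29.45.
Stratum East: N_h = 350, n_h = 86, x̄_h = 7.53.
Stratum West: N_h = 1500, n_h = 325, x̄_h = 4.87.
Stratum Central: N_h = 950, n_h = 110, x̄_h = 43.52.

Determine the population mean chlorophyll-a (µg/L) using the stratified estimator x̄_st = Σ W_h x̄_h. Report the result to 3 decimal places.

N = Σ N_h = 4450. Stratum weights W_h = N_h/N.
x̄_st = (1000·14.58 + 650·29.45 + 350·7.53 + 1500·4.87 + 950·43.52) / 4450 = 19.10270

x̄_st ≈ 19.103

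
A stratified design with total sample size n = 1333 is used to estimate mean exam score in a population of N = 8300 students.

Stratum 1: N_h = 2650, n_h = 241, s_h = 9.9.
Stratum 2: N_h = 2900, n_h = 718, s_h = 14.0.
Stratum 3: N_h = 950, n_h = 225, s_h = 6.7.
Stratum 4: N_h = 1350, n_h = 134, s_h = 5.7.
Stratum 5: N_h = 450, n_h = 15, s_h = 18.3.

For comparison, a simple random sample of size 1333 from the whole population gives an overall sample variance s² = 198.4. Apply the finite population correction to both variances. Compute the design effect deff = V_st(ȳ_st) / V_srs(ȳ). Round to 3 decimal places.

deff ≈ 1.072

V̂(ȳ_st) = Σ W_h² (1 − n_h/N_h) s_h²/n_h, with W_h = N_h/N and N = 8300:
  stratum 1: (2650/8300)²·(1 − 241/2650)·9.9²/241 = 0.037686
  stratum 2: (2900/8300)²·(1 − 718/2900)·14.0²/718 = 0.0250743
  stratum 3: (950/8300)²·(1 − 225/950)·6.7²/225 = 0.00199468
  stratum 4: (1350/8300)²·(1 − 134/1350)·5.7²/134 = 0.00577771
  stratum 5: (450/8300)²·(1 − 15/450)·18.3²/15 = 0.063439
V_st = 0.133972
V_srs = (1 − 1333/8300)·198.4/1333 = 0.124934
deff = V_st / V_srs = 0.133972/0.124934 = 1.0723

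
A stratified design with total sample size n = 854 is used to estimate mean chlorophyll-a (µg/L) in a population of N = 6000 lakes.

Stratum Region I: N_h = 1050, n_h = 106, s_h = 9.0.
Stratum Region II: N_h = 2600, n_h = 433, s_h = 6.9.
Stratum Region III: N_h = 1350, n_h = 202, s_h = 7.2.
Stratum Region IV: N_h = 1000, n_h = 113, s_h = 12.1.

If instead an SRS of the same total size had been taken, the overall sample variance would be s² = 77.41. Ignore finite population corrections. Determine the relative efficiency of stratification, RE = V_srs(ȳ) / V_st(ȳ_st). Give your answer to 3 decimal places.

RE ≈ 0.974

V̂(ȳ_st) = Σ W_h² s_h²/n_h, with W_h = N_h/N and N = 6000:
  stratum Region I: (1050/6000)²·9.0²/106 = 0.0234021
  stratum Region II: (2600/6000)²·6.9²/433 = 0.0206469
  stratum Region III: (1350/6000)²·7.2²/202 = 0.0129921
  stratum Region IV: (1000/6000)²·12.1²/113 = 0.0359907
V_st = 0.0930317
V_srs = s²/n = 77.41/854 = 0.090644
Relative efficiency = V_srs / V_st = 0.090644/0.0930317 = 0.9743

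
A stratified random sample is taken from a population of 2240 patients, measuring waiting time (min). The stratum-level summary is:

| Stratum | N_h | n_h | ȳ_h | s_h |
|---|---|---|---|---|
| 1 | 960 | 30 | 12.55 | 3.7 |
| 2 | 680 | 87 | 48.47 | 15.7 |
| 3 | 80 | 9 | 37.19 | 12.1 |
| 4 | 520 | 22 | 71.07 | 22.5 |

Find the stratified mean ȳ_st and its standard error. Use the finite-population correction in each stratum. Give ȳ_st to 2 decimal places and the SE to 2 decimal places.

ȳ_st ≈ 37.92, SE ≈ 1.23

ȳ_st = Σ W_h ȳ_h = (960·12.55 + 680·48.47 + 80·37.19 + 520·71.07)/2240 = 37.91929
V̂(ȳ_st) = Σ W_h² (1 − n_h/N_h) s_h²/n_h, with W_h = N_h/N and N = 2240:
  stratum 1: (960/2240)²·(1 − 30/960)·3.7²/30 = 0.0811971
  stratum 2: (680/2240)²·(1 − 87/680)·15.7²/87 = 0.227692
  stratum 3: (80/2240)²·(1 − 9/80)·12.1²/9 = 0.0184154
  stratum 4: (520/2240)²·(1 − 22/520)·22.5²/22 = 1.18762
V̂(ȳ_st) = 1.51493
SE(ȳ_st) = √1.51493 = 1.23082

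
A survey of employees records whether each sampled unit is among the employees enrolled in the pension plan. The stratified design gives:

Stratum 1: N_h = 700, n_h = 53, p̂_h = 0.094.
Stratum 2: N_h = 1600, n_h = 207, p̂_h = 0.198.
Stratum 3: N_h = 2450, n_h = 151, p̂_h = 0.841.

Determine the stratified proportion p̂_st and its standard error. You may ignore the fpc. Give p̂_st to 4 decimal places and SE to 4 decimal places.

p̂_st ≈ 0.5143, SE ≈ 0.0190

N = 4750; stratum weights W_h = N_h/N.
p̂_st = Σ W_h p̂_h = (700·0.094 + 1600·0.198 + 2450·0.841)/4750 = 0.51433
V̂(p̂_st) = Σ W_h² p̂_h(1−p̂_h)/(n_h−1):
  stratum 1: (700/4750)²·0.094·0.906/52 = 3.55682e-05
  stratum 2: (1600/4750)²·0.198·0.802/206 = 8.74631e-05
  stratum 3: (2450/4750)²·0.841·0.159/150 = 0.000237163
V̂(p̂_st) = 0.000360194; SE = √V̂ = 0.0189788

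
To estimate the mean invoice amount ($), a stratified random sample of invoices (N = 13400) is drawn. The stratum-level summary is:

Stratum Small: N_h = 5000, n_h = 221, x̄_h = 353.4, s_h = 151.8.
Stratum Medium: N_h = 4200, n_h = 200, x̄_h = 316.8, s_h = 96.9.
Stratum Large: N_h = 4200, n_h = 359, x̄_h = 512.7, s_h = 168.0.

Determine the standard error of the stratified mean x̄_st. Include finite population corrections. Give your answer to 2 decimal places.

SE(x̄_st) ≈ 5.03

V̂(x̄_st) = Σ W_h² (1 − n_h/N_h) s_h²/n_h, with W_h = N_h/N and N = 13400:
  stratum Small: (5000/13400)²·(1 − 221/5000)·151.8²/221 = 13.8755
  stratum Medium: (4200/13400)²·(1 − 200/4200)·96.9²/200 = 4.39256
  stratum Large: (4200/13400)²·(1 − 359/4200)·168.0²/359 = 7.06331
V̂(x̄_st) = 25.3314
SE(x̄_st) = √25.3314 = 5.03303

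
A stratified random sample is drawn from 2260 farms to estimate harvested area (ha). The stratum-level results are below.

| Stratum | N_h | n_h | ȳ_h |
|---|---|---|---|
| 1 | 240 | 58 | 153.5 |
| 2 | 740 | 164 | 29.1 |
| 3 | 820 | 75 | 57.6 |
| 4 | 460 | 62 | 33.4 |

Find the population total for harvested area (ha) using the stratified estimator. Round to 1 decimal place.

τ̂_st ≈ 120970.0

τ̂_st = Σ N_h ȳ_h = 240·153.5 + 740·29.1 + 820·57.6 + 460·33.4 = 120970.0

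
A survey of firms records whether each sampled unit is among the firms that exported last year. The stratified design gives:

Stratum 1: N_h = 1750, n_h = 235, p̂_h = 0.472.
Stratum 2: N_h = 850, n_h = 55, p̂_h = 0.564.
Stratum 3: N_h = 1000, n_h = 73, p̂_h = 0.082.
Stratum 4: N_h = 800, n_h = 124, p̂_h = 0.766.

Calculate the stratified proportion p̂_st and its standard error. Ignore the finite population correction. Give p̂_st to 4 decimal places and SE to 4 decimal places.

p̂_st ≈ 0.4546, SE ≈ 0.0210

N = 4400; stratum weights W_h = N_h/N.
p̂_st = Σ W_h p̂_h = (1750·0.472 + 850·0.564 + 1000·0.082 + 800·0.766)/4400 = 0.45459
V̂(p̂_st) = Σ W_h² p̂_h(1−p̂_h)/(n_h−1):
  stratum 1: (1750/4400)²·0.472·0.528/234 = 0.000168473
  stratum 2: (850/4400)²·0.564·0.436/54 = 0.000169943
  stratum 3: (1000/4400)²·0.082·0.918/72 = 5.40031e-05
  stratum 4: (800/4400)²·0.766·0.234/123 = 4.81742e-05
V̂(p̂_st) = 0.000440594; SE = √V̂ = 0.0209903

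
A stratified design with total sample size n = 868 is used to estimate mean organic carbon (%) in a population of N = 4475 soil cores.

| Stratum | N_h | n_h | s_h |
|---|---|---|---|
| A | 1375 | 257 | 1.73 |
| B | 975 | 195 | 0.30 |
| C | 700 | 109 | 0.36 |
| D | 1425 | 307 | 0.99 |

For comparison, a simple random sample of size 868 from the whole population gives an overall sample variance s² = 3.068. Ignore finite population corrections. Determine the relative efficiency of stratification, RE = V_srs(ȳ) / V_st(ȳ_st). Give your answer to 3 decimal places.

RE ≈ 2.398

V̂(ȳ_st) = Σ W_h² s_h²/n_h, with W_h = N_h/N and N = 4475:
  stratum A: (1375/4475)²·1.73²/257 = 0.00109946
  stratum B: (975/4475)²·0.30²/195 = 2.19094e-05
  stratum C: (700/4475)²·0.36²/109 = 2.9093e-05
  stratum D: (1425/4475)²·0.99²/307 = 0.000323725
V_st = 0.00147418
V_srs = s²/n = 3.068/868 = 0.00353456
Relative efficiency = V_srs / V_st = 0.00353456/0.00147418 = 2.3976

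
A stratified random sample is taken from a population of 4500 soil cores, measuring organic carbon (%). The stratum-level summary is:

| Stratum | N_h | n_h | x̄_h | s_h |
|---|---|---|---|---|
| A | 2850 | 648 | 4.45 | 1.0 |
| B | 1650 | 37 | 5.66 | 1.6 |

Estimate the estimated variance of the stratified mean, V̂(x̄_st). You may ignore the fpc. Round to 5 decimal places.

V̂(x̄_st) ≈ 0.00992

V̂(x̄_st) = Σ W_h² s_h²/n_h, with W_h = N_h/N and N = 4500:
  stratum A: (2850/4500)²·1.0²/648 = 0.000618999
  stratum B: (1650/4500)²·1.6²/37 = 0.0093021
V̂(x̄_st) = 0.0099211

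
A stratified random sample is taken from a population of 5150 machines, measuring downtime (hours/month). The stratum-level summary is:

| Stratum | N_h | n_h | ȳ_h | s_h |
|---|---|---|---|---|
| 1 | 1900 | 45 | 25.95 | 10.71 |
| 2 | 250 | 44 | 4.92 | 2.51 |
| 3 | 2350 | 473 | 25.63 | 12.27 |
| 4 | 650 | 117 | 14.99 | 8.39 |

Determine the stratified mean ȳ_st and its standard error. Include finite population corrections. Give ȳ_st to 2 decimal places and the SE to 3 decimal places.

ȳ_st ≈ 23.40, SE ≈ 0.632

ȳ_st = Σ W_h ȳ_h = (1900·25.95 + 250·4.92 + 2350·25.63 + 650·14.99)/5150 = 23.39981
V̂(ȳ_st) = Σ W_h² (1 − n_h/N_h) s_h²/n_h, with W_h = N_h/N and N = 5150:
  stratum 1: (1900/5150)²·(1 − 45/1900)·10.71²/45 = 0.338727
  stratum 2: (250/5150)²·(1 − 44/250)·2.51²/44 = 0.000278027
  stratum 3: (2350/5150)²·(1 − 473/2350)·12.27²/473 = 0.0529353
  stratum 4: (650/5150)²·(1 − 117/650)·8.39²/117 = 0.00785894
V̂(ȳ_st) = 0.399799
SE(ȳ_st) = √0.399799 = 0.632297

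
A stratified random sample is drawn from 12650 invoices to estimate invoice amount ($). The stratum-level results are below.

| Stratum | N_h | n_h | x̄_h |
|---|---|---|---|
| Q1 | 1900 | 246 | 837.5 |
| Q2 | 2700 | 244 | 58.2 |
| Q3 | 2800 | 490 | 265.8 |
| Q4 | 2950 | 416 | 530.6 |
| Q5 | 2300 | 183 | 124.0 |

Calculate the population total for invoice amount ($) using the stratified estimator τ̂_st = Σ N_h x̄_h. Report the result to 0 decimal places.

τ̂_st ≈ 4343100

τ̂_st = Σ N_h x̄_h = 1900·837.5 + 2700·58.2 + 2800·265.8 + 2950·530.6 + 2300·124.0 = 4343100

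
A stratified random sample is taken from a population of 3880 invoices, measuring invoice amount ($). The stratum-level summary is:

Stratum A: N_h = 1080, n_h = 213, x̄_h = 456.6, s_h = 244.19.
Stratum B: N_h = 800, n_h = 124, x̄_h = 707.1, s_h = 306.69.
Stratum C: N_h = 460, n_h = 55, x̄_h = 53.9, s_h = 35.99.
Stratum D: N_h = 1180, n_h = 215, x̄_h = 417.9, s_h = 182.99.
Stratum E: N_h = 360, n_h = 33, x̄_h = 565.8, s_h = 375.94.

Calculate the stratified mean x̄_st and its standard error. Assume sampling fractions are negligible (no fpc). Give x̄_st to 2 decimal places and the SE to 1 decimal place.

x̄_st = Σ W_h x̄_h = (1080·456.6 + 800·707.1 + 460·53.9 + 1180·417.9 + 360·565.8)/3880 = 458.86907
V̂(x̄_st) = Σ W_h² s_h²/n_h, with W_h = N_h/N and N = 3880:
  stratum A: (1080/3880)²·244.19²/213 = 21.69
  stratum B: (800/3880)²·306.69²/124 = 32.2474
  stratum C: (460/3880)²·35.99²/55 = 0.331019
  stratum D: (1180/3880)²·182.99²/215 = 14.4051
  stratum E: (360/3880)²·375.94²/33 = 36.8693
V̂(x̄_st) = 105.543
SE(x̄_st) = √105.543 = 10.2734

x̄_st ≈ 458.87, SE ≈ 10.3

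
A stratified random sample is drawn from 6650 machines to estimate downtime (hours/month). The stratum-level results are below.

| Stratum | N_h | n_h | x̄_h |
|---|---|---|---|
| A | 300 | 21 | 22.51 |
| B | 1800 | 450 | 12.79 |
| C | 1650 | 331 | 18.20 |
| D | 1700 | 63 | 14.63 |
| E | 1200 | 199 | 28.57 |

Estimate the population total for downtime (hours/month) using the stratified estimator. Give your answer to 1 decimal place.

τ̂_st ≈ 118960.0

τ̂_st = Σ N_h x̄_h = 300·22.51 + 1800·12.79 + 1650·18.20 + 1700·14.63 + 1200·28.57 = 118960.0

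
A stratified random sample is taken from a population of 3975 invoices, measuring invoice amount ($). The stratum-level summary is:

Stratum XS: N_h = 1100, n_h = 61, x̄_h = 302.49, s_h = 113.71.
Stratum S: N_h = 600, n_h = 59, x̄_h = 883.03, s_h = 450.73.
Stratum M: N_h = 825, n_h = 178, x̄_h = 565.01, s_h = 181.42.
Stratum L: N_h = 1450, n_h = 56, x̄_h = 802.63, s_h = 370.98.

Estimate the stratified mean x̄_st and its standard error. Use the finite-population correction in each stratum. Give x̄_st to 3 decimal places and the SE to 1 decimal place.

x̄_st = Σ W_h x̄_h = (1100·302.49 + 600·883.03 + 825·565.01 + 1450·802.63)/3975 = 627.04497
V̂(x̄_st) = Σ W_h² (1 − n_h/N_h) s_h²/n_h, with W_h = N_h/N and N = 3975:
  stratum XS: (1100/3975)²·(1 − 61/1100)·113.71²/61 = 15.3321
  stratum S: (600/3975)²·(1 − 59/600)·450.73²/59 = 70.7384
  stratum M: (825/3975)²·(1 − 178/825)·181.42²/178 = 6.24646
  stratum L: (1450/3975)²·(1 − 56/1450)·370.98²/56 = 314.391
V̂(x̄_st) = 406.707
SE(x̄_st) = √406.707 = 20.167

x̄_st ≈ 627.045, SE ≈ 20.2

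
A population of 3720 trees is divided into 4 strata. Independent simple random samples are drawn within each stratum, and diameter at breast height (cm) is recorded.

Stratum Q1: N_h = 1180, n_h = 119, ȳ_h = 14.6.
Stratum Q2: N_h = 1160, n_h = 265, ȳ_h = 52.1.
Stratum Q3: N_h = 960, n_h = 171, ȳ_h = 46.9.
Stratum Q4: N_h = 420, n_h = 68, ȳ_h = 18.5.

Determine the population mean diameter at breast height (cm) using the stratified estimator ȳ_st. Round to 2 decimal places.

N = Σ N_h = 3720. Stratum weights W_h = N_h/N.
ȳ_st = (1180·14.6 + 1160·52.1 + 960·46.9 + 420·18.5) / 3720 = 35.0694

ȳ_st ≈ 35.07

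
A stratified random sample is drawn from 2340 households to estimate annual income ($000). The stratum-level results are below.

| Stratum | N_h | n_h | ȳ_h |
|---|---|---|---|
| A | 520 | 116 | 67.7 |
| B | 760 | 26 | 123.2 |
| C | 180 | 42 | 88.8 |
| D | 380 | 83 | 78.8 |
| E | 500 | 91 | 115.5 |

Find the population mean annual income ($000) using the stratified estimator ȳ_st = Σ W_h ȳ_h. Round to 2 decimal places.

ȳ_st ≈ 99.36

N = Σ N_h = 2340. Stratum weights W_h = N_h/N.
ȳ_st = (520·67.7 + 760·123.2 + 180·88.8 + 380·78.8 + 500·115.5) / 2340 = 99.3650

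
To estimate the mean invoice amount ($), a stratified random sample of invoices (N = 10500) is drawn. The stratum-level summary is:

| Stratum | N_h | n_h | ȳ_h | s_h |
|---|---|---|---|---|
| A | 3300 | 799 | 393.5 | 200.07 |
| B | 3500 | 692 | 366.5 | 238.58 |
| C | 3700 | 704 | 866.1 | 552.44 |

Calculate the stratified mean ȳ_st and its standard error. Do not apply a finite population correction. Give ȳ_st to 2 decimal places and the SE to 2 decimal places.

ȳ_st ≈ 551.04, SE ≈ 8.24

ȳ_st = Σ W_h ȳ_h = (3300·393.5 + 3500·366.5 + 3700·866.1)/10500 = 551.03524
V̂(ȳ_st) = Σ W_h² s_h²/n_h, with W_h = N_h/N and N = 10500:
  stratum A: (3300/10500)²·200.07²/799 = 4.94842
  stratum B: (3500/10500)²·238.58²/692 = 9.13944
  stratum C: (3700/10500)²·552.44²/704 = 53.8298
V̂(ȳ_st) = 67.9176
SE(ȳ_st) = √67.9176 = 8.24121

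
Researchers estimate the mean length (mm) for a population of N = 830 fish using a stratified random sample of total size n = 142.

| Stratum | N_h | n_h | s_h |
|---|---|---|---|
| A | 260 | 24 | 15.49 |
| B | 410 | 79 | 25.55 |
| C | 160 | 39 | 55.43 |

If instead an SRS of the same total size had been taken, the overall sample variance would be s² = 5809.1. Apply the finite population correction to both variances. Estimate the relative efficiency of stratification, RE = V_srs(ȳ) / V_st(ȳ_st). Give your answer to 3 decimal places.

RE ≈ 7.166

V̂(ȳ_st) = Σ W_h² (1 − n_h/N_h) s_h²/n_h, with W_h = N_h/N and N = 830:
  stratum A: (260/830)²·(1 − 24/260)·15.49²/24 = 0.890473
  stratum B: (410/830)²·(1 − 79/410)·25.55²/79 = 1.62784
  stratum C: (160/830)²·(1 − 39/160)·55.43²/39 = 2.21398
V_st = 4.73229
V_srs = (1 − 142/830)·5809.1/142 = 33.9102
Relative efficiency = V_srs / V_st = 33.9102/4.73229 = 7.1657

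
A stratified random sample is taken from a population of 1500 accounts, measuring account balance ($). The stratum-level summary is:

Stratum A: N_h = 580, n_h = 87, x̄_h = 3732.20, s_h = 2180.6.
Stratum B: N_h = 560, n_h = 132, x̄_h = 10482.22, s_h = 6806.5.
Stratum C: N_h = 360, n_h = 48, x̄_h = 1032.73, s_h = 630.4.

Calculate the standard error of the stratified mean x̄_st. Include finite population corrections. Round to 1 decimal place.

SE(x̄_st) ≈ 211.5

V̂(x̄_st) = Σ W_h² (1 − n_h/N_h) s_h²/n_h, with W_h = N_h/N and N = 1500:
  stratum A: (580/1500)²·(1 − 87/580)·2180.6²/87 = 6945.85
  stratum B: (560/1500)²·(1 − 132/560)·6806.5²/132 = 37387.2
  stratum C: (360/1500)²·(1 − 48/360)·630.4²/48 = 413.3
V̂(x̄_st) = 44746.4
SE(x̄_st) = √44746.4 = 211.533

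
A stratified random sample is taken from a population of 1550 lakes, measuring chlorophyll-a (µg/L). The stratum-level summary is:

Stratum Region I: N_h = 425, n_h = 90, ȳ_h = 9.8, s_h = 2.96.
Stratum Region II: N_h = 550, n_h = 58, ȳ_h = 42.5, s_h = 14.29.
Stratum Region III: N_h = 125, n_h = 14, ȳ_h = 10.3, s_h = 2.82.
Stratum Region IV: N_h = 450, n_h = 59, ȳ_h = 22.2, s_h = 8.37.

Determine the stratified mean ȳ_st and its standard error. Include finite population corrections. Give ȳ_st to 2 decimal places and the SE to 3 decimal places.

ȳ_st = Σ W_h ȳ_h = (425·9.8 + 550·42.5 + 125·10.3 + 450·22.2)/1550 = 25.04355
V̂(ȳ_st) = Σ W_h² (1 − n_h/N_h) s_h²/n_h, with W_h = N_h/N and N = 1550:
  stratum Region I: (425/1550)²·(1 − 90/425)·2.96²/90 = 0.00576914
  stratum Region II: (550/1550)²·(1 − 58/550)·14.29²/58 = 0.396553
  stratum Region III: (125/1550)²·(1 − 14/125)·2.82²/14 = 0.0032805
  stratum Region IV: (450/1550)²·(1 − 59/450)·8.37²/59 = 0.0869611
V̂(ȳ_st) = 0.492563
SE(ȳ_st) = √0.492563 = 0.701829

ȳ_st ≈ 25.04, SE ≈ 0.702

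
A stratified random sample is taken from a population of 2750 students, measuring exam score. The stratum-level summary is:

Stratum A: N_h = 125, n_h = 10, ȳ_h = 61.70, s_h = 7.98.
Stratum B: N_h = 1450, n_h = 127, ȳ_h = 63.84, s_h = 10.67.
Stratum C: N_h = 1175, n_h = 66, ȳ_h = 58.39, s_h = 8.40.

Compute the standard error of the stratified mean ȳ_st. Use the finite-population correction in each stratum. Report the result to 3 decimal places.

SE(ȳ_st) ≈ 0.651

V̂(ȳ_st) = Σ W_h² (1 − n_h/N_h) s_h²/n_h, with W_h = N_h/N and N = 2750:
  stratum A: (125/2750)²·(1 − 10/125)·7.98²/10 = 0.0121045
  stratum B: (1450/2750)²·(1 − 127/1450)·10.67²/127 = 0.227398
  stratum C: (1175/2750)²·(1 − 66/1175)·8.40²/66 = 0.184212
V̂(ȳ_st) = 0.423715
SE(ȳ_st) = √0.423715 = 0.650934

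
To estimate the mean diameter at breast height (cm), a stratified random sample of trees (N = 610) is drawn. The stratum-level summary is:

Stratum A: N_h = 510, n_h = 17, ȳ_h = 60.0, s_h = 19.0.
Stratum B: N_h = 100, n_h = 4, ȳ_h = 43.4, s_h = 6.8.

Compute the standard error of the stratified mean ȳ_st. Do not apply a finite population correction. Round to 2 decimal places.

V̂(ȳ_st) = Σ W_h² s_h²/n_h, with W_h = N_h/N and N = 610:
  stratum A: (510/610)²·19.0²/17 = 14.8436
  stratum B: (100/610)²·6.8²/4 = 0.310669
V̂(ȳ_st) = 15.1543
SE(ȳ_st) = √15.1543 = 3.89285

SE(ȳ_st) ≈ 3.89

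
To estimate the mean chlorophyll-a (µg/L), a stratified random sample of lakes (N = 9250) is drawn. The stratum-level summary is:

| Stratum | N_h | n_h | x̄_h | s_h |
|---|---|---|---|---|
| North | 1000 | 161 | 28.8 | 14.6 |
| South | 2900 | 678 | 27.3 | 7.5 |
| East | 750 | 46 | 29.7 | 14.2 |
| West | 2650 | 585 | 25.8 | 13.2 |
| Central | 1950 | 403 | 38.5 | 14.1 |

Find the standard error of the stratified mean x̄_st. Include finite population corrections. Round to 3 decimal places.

V̂(x̄_st) = Σ W_h² (1 − n_h/N_h) s_h²/n_h, with W_h = N_h/N and N = 9250:
  stratum North: (1000/9250)²·(1 − 161/1000)·14.6²/161 = 0.0129825
  stratum South: (2900/9250)²·(1 − 678/2900)·7.5²/678 = 0.00624815
  stratum East: (750/9250)²·(1 − 46/750)·14.2²/46 = 0.0270501
  stratum West: (2650/9250)²·(1 − 585/2650)·13.2²/585 = 0.0190491
  stratum Central: (1950/9250)²·(1 − 403/1950)·14.1²/403 = 0.017393
V̂(x̄_st) = 0.0827229
SE(x̄_st) = √0.0827229 = 0.287616

SE(x̄_st) ≈ 0.288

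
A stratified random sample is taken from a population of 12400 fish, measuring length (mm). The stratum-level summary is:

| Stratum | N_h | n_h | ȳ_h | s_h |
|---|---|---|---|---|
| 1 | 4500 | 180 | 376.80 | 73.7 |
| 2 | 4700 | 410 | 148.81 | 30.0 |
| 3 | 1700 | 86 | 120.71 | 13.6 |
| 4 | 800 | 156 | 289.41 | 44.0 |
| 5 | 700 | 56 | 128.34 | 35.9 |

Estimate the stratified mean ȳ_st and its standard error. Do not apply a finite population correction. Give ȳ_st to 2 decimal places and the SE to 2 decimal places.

ȳ_st = Σ W_h ȳ_h = (4500·376.80 + 4700·148.81 + 1700·120.71 + 800·289.41 + 700·128.34)/12400 = 235.61129
V̂(ȳ_st) = Σ W_h² s_h²/n_h, with W_h = N_h/N and N = 12400:
  stratum 1: (4500/12400)²·73.7²/180 = 3.97415
  stratum 2: (4700/12400)²·30.0²/410 = 0.315363
  stratum 3: (1700/12400)²·13.6²/86 = 0.0404235
  stratum 4: (800/12400)²·44.0²/156 = 0.0516556
  stratum 5: (700/12400)²·35.9²/56 = 0.0733421
V̂(ȳ_st) = 4.45493
SE(ȳ_st) = √4.45493 = 2.11067

ȳ_st ≈ 235.61, SE ≈ 2.11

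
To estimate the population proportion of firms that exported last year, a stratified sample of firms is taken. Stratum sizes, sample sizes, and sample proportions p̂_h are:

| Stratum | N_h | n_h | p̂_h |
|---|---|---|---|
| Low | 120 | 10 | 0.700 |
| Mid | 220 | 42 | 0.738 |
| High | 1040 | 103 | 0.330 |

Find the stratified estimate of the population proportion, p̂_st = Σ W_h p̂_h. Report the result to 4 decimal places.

p̂_st ≈ 0.4272

N = 1380; stratum weights W_h = N_h/N.
p̂_st = Σ W_h p̂_h = (120·0.700 + 220·0.738 + 1040·0.330)/1380 = 0.42722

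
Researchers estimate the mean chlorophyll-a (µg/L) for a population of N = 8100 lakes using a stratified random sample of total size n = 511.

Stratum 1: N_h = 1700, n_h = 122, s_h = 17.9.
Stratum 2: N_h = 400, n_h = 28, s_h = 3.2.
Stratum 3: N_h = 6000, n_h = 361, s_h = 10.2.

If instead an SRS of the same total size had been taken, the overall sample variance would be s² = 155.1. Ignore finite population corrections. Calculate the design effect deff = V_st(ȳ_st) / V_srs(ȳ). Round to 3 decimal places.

V̂(ȳ_st) = Σ W_h² s_h²/n_h, with W_h = N_h/N and N = 8100:
  stratum 1: (1700/8100)²·17.9²/122 = 0.115684
  stratum 2: (400/8100)²·3.2²/28 = 0.00089185
  stratum 3: (6000/8100)²·10.2²/361 = 0.158134
V_st = 0.27471
V_srs = s²/n = 155.1/511 = 0.303523
deff = V_st / V_srs = 0.27471/0.303523 = 0.9051

deff ≈ 0.905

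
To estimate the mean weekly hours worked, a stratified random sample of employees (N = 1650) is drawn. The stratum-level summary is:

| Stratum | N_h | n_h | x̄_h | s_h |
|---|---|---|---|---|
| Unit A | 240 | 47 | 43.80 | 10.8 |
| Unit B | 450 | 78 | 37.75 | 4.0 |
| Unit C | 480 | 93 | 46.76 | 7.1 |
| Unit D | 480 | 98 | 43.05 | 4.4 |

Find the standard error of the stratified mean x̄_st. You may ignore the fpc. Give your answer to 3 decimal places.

SE(x̄_st) ≈ 0.361

V̂(x̄_st) = Σ W_h² s_h²/n_h, with W_h = N_h/N and N = 1650:
  stratum Unit A: (240/1650)²·10.8²/47 = 0.0525054
  stratum Unit B: (450/1650)²·4.0²/78 = 0.0152575
  stratum Unit C: (480/1650)²·7.1²/93 = 0.0458721
  stratum Unit D: (480/1650)²·4.4²/98 = 0.0167184
V̂(x̄_st) = 0.130353
SE(x̄_st) = √0.130353 = 0.361045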